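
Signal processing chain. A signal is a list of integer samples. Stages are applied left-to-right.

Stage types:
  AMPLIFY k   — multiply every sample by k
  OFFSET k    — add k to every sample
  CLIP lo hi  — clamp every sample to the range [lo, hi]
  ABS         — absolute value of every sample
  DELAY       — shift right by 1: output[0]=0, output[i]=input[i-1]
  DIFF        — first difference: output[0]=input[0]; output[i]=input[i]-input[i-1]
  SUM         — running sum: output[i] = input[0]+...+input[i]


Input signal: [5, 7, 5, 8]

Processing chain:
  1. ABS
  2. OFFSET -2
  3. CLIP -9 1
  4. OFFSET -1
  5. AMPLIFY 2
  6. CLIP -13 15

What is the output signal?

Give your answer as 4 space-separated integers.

Input: [5, 7, 5, 8]
Stage 1 (ABS): |5|=5, |7|=7, |5|=5, |8|=8 -> [5, 7, 5, 8]
Stage 2 (OFFSET -2): 5+-2=3, 7+-2=5, 5+-2=3, 8+-2=6 -> [3, 5, 3, 6]
Stage 3 (CLIP -9 1): clip(3,-9,1)=1, clip(5,-9,1)=1, clip(3,-9,1)=1, clip(6,-9,1)=1 -> [1, 1, 1, 1]
Stage 4 (OFFSET -1): 1+-1=0, 1+-1=0, 1+-1=0, 1+-1=0 -> [0, 0, 0, 0]
Stage 5 (AMPLIFY 2): 0*2=0, 0*2=0, 0*2=0, 0*2=0 -> [0, 0, 0, 0]
Stage 6 (CLIP -13 15): clip(0,-13,15)=0, clip(0,-13,15)=0, clip(0,-13,15)=0, clip(0,-13,15)=0 -> [0, 0, 0, 0]

Answer: 0 0 0 0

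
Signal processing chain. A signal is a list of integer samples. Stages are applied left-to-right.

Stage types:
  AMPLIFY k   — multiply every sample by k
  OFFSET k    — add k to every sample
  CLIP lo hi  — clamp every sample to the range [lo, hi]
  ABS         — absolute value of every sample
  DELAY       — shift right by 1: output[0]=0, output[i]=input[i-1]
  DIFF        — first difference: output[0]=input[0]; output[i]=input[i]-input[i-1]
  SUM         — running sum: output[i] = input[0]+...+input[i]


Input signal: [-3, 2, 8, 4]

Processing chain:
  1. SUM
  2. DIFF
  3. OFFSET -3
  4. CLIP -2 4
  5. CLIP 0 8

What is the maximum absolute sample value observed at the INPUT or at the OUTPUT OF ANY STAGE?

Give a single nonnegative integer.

Input: [-3, 2, 8, 4] (max |s|=8)
Stage 1 (SUM): sum[0..0]=-3, sum[0..1]=-1, sum[0..2]=7, sum[0..3]=11 -> [-3, -1, 7, 11] (max |s|=11)
Stage 2 (DIFF): s[0]=-3, -1--3=2, 7--1=8, 11-7=4 -> [-3, 2, 8, 4] (max |s|=8)
Stage 3 (OFFSET -3): -3+-3=-6, 2+-3=-1, 8+-3=5, 4+-3=1 -> [-6, -1, 5, 1] (max |s|=6)
Stage 4 (CLIP -2 4): clip(-6,-2,4)=-2, clip(-1,-2,4)=-1, clip(5,-2,4)=4, clip(1,-2,4)=1 -> [-2, -1, 4, 1] (max |s|=4)
Stage 5 (CLIP 0 8): clip(-2,0,8)=0, clip(-1,0,8)=0, clip(4,0,8)=4, clip(1,0,8)=1 -> [0, 0, 4, 1] (max |s|=4)
Overall max amplitude: 11

Answer: 11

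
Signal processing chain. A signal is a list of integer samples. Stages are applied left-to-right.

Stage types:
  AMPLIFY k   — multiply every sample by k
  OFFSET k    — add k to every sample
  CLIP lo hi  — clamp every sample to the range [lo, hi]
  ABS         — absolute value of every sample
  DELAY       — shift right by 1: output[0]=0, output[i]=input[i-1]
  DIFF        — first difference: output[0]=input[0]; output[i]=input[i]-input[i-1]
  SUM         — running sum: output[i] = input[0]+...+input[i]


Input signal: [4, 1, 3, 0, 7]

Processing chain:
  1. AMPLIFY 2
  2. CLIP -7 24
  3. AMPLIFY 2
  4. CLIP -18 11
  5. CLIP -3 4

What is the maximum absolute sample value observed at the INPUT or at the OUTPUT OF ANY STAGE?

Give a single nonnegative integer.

Answer: 28

Derivation:
Input: [4, 1, 3, 0, 7] (max |s|=7)
Stage 1 (AMPLIFY 2): 4*2=8, 1*2=2, 3*2=6, 0*2=0, 7*2=14 -> [8, 2, 6, 0, 14] (max |s|=14)
Stage 2 (CLIP -7 24): clip(8,-7,24)=8, clip(2,-7,24)=2, clip(6,-7,24)=6, clip(0,-7,24)=0, clip(14,-7,24)=14 -> [8, 2, 6, 0, 14] (max |s|=14)
Stage 3 (AMPLIFY 2): 8*2=16, 2*2=4, 6*2=12, 0*2=0, 14*2=28 -> [16, 4, 12, 0, 28] (max |s|=28)
Stage 4 (CLIP -18 11): clip(16,-18,11)=11, clip(4,-18,11)=4, clip(12,-18,11)=11, clip(0,-18,11)=0, clip(28,-18,11)=11 -> [11, 4, 11, 0, 11] (max |s|=11)
Stage 5 (CLIP -3 4): clip(11,-3,4)=4, clip(4,-3,4)=4, clip(11,-3,4)=4, clip(0,-3,4)=0, clip(11,-3,4)=4 -> [4, 4, 4, 0, 4] (max |s|=4)
Overall max amplitude: 28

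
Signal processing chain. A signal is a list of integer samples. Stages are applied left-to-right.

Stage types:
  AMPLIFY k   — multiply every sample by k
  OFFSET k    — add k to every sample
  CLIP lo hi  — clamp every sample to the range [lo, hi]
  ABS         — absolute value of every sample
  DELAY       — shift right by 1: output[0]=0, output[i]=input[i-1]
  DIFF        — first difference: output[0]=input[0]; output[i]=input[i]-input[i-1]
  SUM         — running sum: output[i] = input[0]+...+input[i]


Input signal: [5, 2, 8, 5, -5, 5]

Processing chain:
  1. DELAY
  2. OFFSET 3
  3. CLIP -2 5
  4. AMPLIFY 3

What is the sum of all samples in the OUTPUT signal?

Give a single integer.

Input: [5, 2, 8, 5, -5, 5]
Stage 1 (DELAY): [0, 5, 2, 8, 5, -5] = [0, 5, 2, 8, 5, -5] -> [0, 5, 2, 8, 5, -5]
Stage 2 (OFFSET 3): 0+3=3, 5+3=8, 2+3=5, 8+3=11, 5+3=8, -5+3=-2 -> [3, 8, 5, 11, 8, -2]
Stage 3 (CLIP -2 5): clip(3,-2,5)=3, clip(8,-2,5)=5, clip(5,-2,5)=5, clip(11,-2,5)=5, clip(8,-2,5)=5, clip(-2,-2,5)=-2 -> [3, 5, 5, 5, 5, -2]
Stage 4 (AMPLIFY 3): 3*3=9, 5*3=15, 5*3=15, 5*3=15, 5*3=15, -2*3=-6 -> [9, 15, 15, 15, 15, -6]
Output sum: 63

Answer: 63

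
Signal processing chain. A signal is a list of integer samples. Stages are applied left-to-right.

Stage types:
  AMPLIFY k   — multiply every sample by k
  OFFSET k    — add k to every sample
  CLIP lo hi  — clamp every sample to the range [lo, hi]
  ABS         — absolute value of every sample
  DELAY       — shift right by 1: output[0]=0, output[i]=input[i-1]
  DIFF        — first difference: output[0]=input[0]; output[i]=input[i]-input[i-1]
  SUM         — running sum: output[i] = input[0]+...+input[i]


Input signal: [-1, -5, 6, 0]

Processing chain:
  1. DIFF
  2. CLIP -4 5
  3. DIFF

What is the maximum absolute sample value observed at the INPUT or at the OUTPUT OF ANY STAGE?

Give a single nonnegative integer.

Answer: 11

Derivation:
Input: [-1, -5, 6, 0] (max |s|=6)
Stage 1 (DIFF): s[0]=-1, -5--1=-4, 6--5=11, 0-6=-6 -> [-1, -4, 11, -6] (max |s|=11)
Stage 2 (CLIP -4 5): clip(-1,-4,5)=-1, clip(-4,-4,5)=-4, clip(11,-4,5)=5, clip(-6,-4,5)=-4 -> [-1, -4, 5, -4] (max |s|=5)
Stage 3 (DIFF): s[0]=-1, -4--1=-3, 5--4=9, -4-5=-9 -> [-1, -3, 9, -9] (max |s|=9)
Overall max amplitude: 11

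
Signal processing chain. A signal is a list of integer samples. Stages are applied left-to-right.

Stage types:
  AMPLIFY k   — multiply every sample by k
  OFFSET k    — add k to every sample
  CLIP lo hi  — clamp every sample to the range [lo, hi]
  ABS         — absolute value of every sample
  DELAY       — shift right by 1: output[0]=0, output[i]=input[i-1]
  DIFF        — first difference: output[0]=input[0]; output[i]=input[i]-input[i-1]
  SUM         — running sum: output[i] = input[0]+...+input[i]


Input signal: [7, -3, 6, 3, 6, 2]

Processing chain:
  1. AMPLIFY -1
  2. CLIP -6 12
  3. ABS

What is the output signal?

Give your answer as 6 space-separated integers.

Answer: 6 3 6 3 6 2

Derivation:
Input: [7, -3, 6, 3, 6, 2]
Stage 1 (AMPLIFY -1): 7*-1=-7, -3*-1=3, 6*-1=-6, 3*-1=-3, 6*-1=-6, 2*-1=-2 -> [-7, 3, -6, -3, -6, -2]
Stage 2 (CLIP -6 12): clip(-7,-6,12)=-6, clip(3,-6,12)=3, clip(-6,-6,12)=-6, clip(-3,-6,12)=-3, clip(-6,-6,12)=-6, clip(-2,-6,12)=-2 -> [-6, 3, -6, -3, -6, -2]
Stage 3 (ABS): |-6|=6, |3|=3, |-6|=6, |-3|=3, |-6|=6, |-2|=2 -> [6, 3, 6, 3, 6, 2]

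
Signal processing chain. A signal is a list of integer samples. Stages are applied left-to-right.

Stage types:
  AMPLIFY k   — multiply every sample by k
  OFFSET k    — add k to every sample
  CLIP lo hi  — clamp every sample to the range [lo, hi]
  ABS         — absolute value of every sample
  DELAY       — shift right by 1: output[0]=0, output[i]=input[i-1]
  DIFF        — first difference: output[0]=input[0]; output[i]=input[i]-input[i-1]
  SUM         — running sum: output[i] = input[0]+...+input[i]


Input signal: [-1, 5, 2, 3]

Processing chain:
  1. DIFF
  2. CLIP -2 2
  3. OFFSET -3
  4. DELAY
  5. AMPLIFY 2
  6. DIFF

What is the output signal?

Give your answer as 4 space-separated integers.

Input: [-1, 5, 2, 3]
Stage 1 (DIFF): s[0]=-1, 5--1=6, 2-5=-3, 3-2=1 -> [-1, 6, -3, 1]
Stage 2 (CLIP -2 2): clip(-1,-2,2)=-1, clip(6,-2,2)=2, clip(-3,-2,2)=-2, clip(1,-2,2)=1 -> [-1, 2, -2, 1]
Stage 3 (OFFSET -3): -1+-3=-4, 2+-3=-1, -2+-3=-5, 1+-3=-2 -> [-4, -1, -5, -2]
Stage 4 (DELAY): [0, -4, -1, -5] = [0, -4, -1, -5] -> [0, -4, -1, -5]
Stage 5 (AMPLIFY 2): 0*2=0, -4*2=-8, -1*2=-2, -5*2=-10 -> [0, -8, -2, -10]
Stage 6 (DIFF): s[0]=0, -8-0=-8, -2--8=6, -10--2=-8 -> [0, -8, 6, -8]

Answer: 0 -8 6 -8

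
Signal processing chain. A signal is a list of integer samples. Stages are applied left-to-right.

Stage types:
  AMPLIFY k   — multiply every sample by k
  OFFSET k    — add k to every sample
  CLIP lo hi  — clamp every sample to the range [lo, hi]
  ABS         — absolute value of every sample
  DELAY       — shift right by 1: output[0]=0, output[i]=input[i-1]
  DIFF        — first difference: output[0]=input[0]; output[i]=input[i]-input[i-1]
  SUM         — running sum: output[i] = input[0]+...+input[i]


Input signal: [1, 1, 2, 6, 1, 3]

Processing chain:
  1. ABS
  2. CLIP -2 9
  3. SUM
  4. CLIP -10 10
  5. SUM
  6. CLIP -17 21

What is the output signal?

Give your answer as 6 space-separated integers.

Answer: 1 3 7 17 21 21

Derivation:
Input: [1, 1, 2, 6, 1, 3]
Stage 1 (ABS): |1|=1, |1|=1, |2|=2, |6|=6, |1|=1, |3|=3 -> [1, 1, 2, 6, 1, 3]
Stage 2 (CLIP -2 9): clip(1,-2,9)=1, clip(1,-2,9)=1, clip(2,-2,9)=2, clip(6,-2,9)=6, clip(1,-2,9)=1, clip(3,-2,9)=3 -> [1, 1, 2, 6, 1, 3]
Stage 3 (SUM): sum[0..0]=1, sum[0..1]=2, sum[0..2]=4, sum[0..3]=10, sum[0..4]=11, sum[0..5]=14 -> [1, 2, 4, 10, 11, 14]
Stage 4 (CLIP -10 10): clip(1,-10,10)=1, clip(2,-10,10)=2, clip(4,-10,10)=4, clip(10,-10,10)=10, clip(11,-10,10)=10, clip(14,-10,10)=10 -> [1, 2, 4, 10, 10, 10]
Stage 5 (SUM): sum[0..0]=1, sum[0..1]=3, sum[0..2]=7, sum[0..3]=17, sum[0..4]=27, sum[0..5]=37 -> [1, 3, 7, 17, 27, 37]
Stage 6 (CLIP -17 21): clip(1,-17,21)=1, clip(3,-17,21)=3, clip(7,-17,21)=7, clip(17,-17,21)=17, clip(27,-17,21)=21, clip(37,-17,21)=21 -> [1, 3, 7, 17, 21, 21]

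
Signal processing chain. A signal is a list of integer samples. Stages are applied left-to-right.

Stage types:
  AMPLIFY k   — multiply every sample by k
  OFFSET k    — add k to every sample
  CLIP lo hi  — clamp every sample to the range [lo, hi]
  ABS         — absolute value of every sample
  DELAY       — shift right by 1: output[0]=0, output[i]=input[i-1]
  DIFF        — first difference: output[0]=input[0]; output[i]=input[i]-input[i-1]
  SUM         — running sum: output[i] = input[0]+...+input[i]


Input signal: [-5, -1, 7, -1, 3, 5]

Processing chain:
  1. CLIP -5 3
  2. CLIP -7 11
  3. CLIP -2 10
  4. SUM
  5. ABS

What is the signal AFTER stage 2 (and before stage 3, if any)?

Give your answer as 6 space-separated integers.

Input: [-5, -1, 7, -1, 3, 5]
Stage 1 (CLIP -5 3): clip(-5,-5,3)=-5, clip(-1,-5,3)=-1, clip(7,-5,3)=3, clip(-1,-5,3)=-1, clip(3,-5,3)=3, clip(5,-5,3)=3 -> [-5, -1, 3, -1, 3, 3]
Stage 2 (CLIP -7 11): clip(-5,-7,11)=-5, clip(-1,-7,11)=-1, clip(3,-7,11)=3, clip(-1,-7,11)=-1, clip(3,-7,11)=3, clip(3,-7,11)=3 -> [-5, -1, 3, -1, 3, 3]

Answer: -5 -1 3 -1 3 3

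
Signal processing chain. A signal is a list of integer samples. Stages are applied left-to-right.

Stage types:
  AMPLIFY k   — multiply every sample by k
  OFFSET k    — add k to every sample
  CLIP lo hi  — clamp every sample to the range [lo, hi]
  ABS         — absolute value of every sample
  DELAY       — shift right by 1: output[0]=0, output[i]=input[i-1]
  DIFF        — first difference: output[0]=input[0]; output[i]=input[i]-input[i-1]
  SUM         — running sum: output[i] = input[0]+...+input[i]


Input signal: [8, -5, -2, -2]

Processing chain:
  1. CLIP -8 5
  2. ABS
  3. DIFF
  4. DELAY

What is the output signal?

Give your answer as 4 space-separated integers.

Input: [8, -5, -2, -2]
Stage 1 (CLIP -8 5): clip(8,-8,5)=5, clip(-5,-8,5)=-5, clip(-2,-8,5)=-2, clip(-2,-8,5)=-2 -> [5, -5, -2, -2]
Stage 2 (ABS): |5|=5, |-5|=5, |-2|=2, |-2|=2 -> [5, 5, 2, 2]
Stage 3 (DIFF): s[0]=5, 5-5=0, 2-5=-3, 2-2=0 -> [5, 0, -3, 0]
Stage 4 (DELAY): [0, 5, 0, -3] = [0, 5, 0, -3] -> [0, 5, 0, -3]

Answer: 0 5 0 -3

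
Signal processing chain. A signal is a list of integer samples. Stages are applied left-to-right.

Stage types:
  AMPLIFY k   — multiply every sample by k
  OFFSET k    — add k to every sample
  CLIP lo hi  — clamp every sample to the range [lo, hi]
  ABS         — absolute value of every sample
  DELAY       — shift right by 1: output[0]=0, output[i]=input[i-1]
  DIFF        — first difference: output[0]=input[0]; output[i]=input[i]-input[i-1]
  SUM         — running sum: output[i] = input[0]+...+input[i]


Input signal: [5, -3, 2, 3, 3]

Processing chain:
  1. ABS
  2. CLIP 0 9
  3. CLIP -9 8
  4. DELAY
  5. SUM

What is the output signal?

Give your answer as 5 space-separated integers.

Input: [5, -3, 2, 3, 3]
Stage 1 (ABS): |5|=5, |-3|=3, |2|=2, |3|=3, |3|=3 -> [5, 3, 2, 3, 3]
Stage 2 (CLIP 0 9): clip(5,0,9)=5, clip(3,0,9)=3, clip(2,0,9)=2, clip(3,0,9)=3, clip(3,0,9)=3 -> [5, 3, 2, 3, 3]
Stage 3 (CLIP -9 8): clip(5,-9,8)=5, clip(3,-9,8)=3, clip(2,-9,8)=2, clip(3,-9,8)=3, clip(3,-9,8)=3 -> [5, 3, 2, 3, 3]
Stage 4 (DELAY): [0, 5, 3, 2, 3] = [0, 5, 3, 2, 3] -> [0, 5, 3, 2, 3]
Stage 5 (SUM): sum[0..0]=0, sum[0..1]=5, sum[0..2]=8, sum[0..3]=10, sum[0..4]=13 -> [0, 5, 8, 10, 13]

Answer: 0 5 8 10 13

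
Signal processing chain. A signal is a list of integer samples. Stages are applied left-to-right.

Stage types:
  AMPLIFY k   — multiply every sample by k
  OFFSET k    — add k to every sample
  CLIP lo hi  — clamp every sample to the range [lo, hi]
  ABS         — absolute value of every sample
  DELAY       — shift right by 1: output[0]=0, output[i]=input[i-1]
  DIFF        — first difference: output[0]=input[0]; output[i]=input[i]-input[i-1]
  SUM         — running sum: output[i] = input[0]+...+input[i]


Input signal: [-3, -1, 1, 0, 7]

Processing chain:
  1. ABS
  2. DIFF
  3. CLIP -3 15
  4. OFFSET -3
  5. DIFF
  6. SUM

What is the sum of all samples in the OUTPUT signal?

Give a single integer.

Answer: -8

Derivation:
Input: [-3, -1, 1, 0, 7]
Stage 1 (ABS): |-3|=3, |-1|=1, |1|=1, |0|=0, |7|=7 -> [3, 1, 1, 0, 7]
Stage 2 (DIFF): s[0]=3, 1-3=-2, 1-1=0, 0-1=-1, 7-0=7 -> [3, -2, 0, -1, 7]
Stage 3 (CLIP -3 15): clip(3,-3,15)=3, clip(-2,-3,15)=-2, clip(0,-3,15)=0, clip(-1,-3,15)=-1, clip(7,-3,15)=7 -> [3, -2, 0, -1, 7]
Stage 4 (OFFSET -3): 3+-3=0, -2+-3=-5, 0+-3=-3, -1+-3=-4, 7+-3=4 -> [0, -5, -3, -4, 4]
Stage 5 (DIFF): s[0]=0, -5-0=-5, -3--5=2, -4--3=-1, 4--4=8 -> [0, -5, 2, -1, 8]
Stage 6 (SUM): sum[0..0]=0, sum[0..1]=-5, sum[0..2]=-3, sum[0..3]=-4, sum[0..4]=4 -> [0, -5, -3, -4, 4]
Output sum: -8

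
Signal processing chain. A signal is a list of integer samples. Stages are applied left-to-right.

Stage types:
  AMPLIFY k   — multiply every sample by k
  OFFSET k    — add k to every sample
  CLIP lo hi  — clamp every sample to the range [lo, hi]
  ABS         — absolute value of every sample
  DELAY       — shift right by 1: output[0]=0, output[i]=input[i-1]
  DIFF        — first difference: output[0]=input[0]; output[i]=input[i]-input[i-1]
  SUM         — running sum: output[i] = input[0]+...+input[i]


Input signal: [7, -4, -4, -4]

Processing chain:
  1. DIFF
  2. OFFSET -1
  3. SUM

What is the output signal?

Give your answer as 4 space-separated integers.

Answer: 6 -6 -7 -8

Derivation:
Input: [7, -4, -4, -4]
Stage 1 (DIFF): s[0]=7, -4-7=-11, -4--4=0, -4--4=0 -> [7, -11, 0, 0]
Stage 2 (OFFSET -1): 7+-1=6, -11+-1=-12, 0+-1=-1, 0+-1=-1 -> [6, -12, -1, -1]
Stage 3 (SUM): sum[0..0]=6, sum[0..1]=-6, sum[0..2]=-7, sum[0..3]=-8 -> [6, -6, -7, -8]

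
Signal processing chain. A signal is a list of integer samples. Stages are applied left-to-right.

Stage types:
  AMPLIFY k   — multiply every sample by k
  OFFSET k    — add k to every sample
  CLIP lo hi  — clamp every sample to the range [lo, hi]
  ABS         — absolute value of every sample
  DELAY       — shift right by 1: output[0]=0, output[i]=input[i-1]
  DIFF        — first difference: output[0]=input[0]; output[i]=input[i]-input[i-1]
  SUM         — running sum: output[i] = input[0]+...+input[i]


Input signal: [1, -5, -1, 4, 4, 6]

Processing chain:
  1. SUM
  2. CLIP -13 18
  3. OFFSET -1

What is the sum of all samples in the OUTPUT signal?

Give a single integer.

Answer: -3

Derivation:
Input: [1, -5, -1, 4, 4, 6]
Stage 1 (SUM): sum[0..0]=1, sum[0..1]=-4, sum[0..2]=-5, sum[0..3]=-1, sum[0..4]=3, sum[0..5]=9 -> [1, -4, -5, -1, 3, 9]
Stage 2 (CLIP -13 18): clip(1,-13,18)=1, clip(-4,-13,18)=-4, clip(-5,-13,18)=-5, clip(-1,-13,18)=-1, clip(3,-13,18)=3, clip(9,-13,18)=9 -> [1, -4, -5, -1, 3, 9]
Stage 3 (OFFSET -1): 1+-1=0, -4+-1=-5, -5+-1=-6, -1+-1=-2, 3+-1=2, 9+-1=8 -> [0, -5, -6, -2, 2, 8]
Output sum: -3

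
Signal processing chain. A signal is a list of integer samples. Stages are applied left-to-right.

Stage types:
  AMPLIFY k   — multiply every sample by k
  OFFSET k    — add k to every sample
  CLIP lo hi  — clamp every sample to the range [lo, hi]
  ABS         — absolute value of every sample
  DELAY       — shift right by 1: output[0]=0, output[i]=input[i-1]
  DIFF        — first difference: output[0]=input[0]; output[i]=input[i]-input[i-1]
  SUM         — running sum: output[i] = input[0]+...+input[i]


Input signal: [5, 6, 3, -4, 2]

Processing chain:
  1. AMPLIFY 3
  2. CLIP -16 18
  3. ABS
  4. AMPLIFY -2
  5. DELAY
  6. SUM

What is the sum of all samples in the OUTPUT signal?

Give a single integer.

Input: [5, 6, 3, -4, 2]
Stage 1 (AMPLIFY 3): 5*3=15, 6*3=18, 3*3=9, -4*3=-12, 2*3=6 -> [15, 18, 9, -12, 6]
Stage 2 (CLIP -16 18): clip(15,-16,18)=15, clip(18,-16,18)=18, clip(9,-16,18)=9, clip(-12,-16,18)=-12, clip(6,-16,18)=6 -> [15, 18, 9, -12, 6]
Stage 3 (ABS): |15|=15, |18|=18, |9|=9, |-12|=12, |6|=6 -> [15, 18, 9, 12, 6]
Stage 4 (AMPLIFY -2): 15*-2=-30, 18*-2=-36, 9*-2=-18, 12*-2=-24, 6*-2=-12 -> [-30, -36, -18, -24, -12]
Stage 5 (DELAY): [0, -30, -36, -18, -24] = [0, -30, -36, -18, -24] -> [0, -30, -36, -18, -24]
Stage 6 (SUM): sum[0..0]=0, sum[0..1]=-30, sum[0..2]=-66, sum[0..3]=-84, sum[0..4]=-108 -> [0, -30, -66, -84, -108]
Output sum: -288

Answer: -288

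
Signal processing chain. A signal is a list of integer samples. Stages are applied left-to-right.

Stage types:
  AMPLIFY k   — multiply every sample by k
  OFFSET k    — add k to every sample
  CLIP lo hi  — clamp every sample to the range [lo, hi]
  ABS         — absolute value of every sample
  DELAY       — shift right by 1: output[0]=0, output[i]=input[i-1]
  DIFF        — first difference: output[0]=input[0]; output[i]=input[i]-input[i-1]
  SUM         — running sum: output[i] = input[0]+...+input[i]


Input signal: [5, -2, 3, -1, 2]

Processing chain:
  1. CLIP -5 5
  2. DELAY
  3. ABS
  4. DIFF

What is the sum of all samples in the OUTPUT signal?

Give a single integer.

Answer: 1

Derivation:
Input: [5, -2, 3, -1, 2]
Stage 1 (CLIP -5 5): clip(5,-5,5)=5, clip(-2,-5,5)=-2, clip(3,-5,5)=3, clip(-1,-5,5)=-1, clip(2,-5,5)=2 -> [5, -2, 3, -1, 2]
Stage 2 (DELAY): [0, 5, -2, 3, -1] = [0, 5, -2, 3, -1] -> [0, 5, -2, 3, -1]
Stage 3 (ABS): |0|=0, |5|=5, |-2|=2, |3|=3, |-1|=1 -> [0, 5, 2, 3, 1]
Stage 4 (DIFF): s[0]=0, 5-0=5, 2-5=-3, 3-2=1, 1-3=-2 -> [0, 5, -3, 1, -2]
Output sum: 1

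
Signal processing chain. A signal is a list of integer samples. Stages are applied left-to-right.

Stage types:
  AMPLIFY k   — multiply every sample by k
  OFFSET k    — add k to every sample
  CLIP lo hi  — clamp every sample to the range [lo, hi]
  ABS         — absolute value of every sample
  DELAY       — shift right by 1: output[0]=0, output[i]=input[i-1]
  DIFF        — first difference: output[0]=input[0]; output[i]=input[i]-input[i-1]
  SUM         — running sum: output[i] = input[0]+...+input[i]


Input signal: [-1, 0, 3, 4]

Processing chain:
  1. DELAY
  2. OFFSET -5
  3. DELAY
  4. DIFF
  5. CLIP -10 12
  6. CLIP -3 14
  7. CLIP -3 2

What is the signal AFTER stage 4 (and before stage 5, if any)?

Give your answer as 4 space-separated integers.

Input: [-1, 0, 3, 4]
Stage 1 (DELAY): [0, -1, 0, 3] = [0, -1, 0, 3] -> [0, -1, 0, 3]
Stage 2 (OFFSET -5): 0+-5=-5, -1+-5=-6, 0+-5=-5, 3+-5=-2 -> [-5, -6, -5, -2]
Stage 3 (DELAY): [0, -5, -6, -5] = [0, -5, -6, -5] -> [0, -5, -6, -5]
Stage 4 (DIFF): s[0]=0, -5-0=-5, -6--5=-1, -5--6=1 -> [0, -5, -1, 1]

Answer: 0 -5 -1 1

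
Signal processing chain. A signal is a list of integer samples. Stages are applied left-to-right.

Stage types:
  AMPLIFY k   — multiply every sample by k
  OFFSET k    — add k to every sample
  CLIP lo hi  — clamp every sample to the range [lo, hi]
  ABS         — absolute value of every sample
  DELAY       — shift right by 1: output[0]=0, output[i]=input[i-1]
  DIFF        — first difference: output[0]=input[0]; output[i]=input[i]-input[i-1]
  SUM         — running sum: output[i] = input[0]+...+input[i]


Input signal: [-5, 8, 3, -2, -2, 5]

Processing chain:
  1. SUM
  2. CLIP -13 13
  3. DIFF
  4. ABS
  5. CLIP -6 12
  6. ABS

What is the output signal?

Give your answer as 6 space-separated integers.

Answer: 5 8 3 2 2 5

Derivation:
Input: [-5, 8, 3, -2, -2, 5]
Stage 1 (SUM): sum[0..0]=-5, sum[0..1]=3, sum[0..2]=6, sum[0..3]=4, sum[0..4]=2, sum[0..5]=7 -> [-5, 3, 6, 4, 2, 7]
Stage 2 (CLIP -13 13): clip(-5,-13,13)=-5, clip(3,-13,13)=3, clip(6,-13,13)=6, clip(4,-13,13)=4, clip(2,-13,13)=2, clip(7,-13,13)=7 -> [-5, 3, 6, 4, 2, 7]
Stage 3 (DIFF): s[0]=-5, 3--5=8, 6-3=3, 4-6=-2, 2-4=-2, 7-2=5 -> [-5, 8, 3, -2, -2, 5]
Stage 4 (ABS): |-5|=5, |8|=8, |3|=3, |-2|=2, |-2|=2, |5|=5 -> [5, 8, 3, 2, 2, 5]
Stage 5 (CLIP -6 12): clip(5,-6,12)=5, clip(8,-6,12)=8, clip(3,-6,12)=3, clip(2,-6,12)=2, clip(2,-6,12)=2, clip(5,-6,12)=5 -> [5, 8, 3, 2, 2, 5]
Stage 6 (ABS): |5|=5, |8|=8, |3|=3, |2|=2, |2|=2, |5|=5 -> [5, 8, 3, 2, 2, 5]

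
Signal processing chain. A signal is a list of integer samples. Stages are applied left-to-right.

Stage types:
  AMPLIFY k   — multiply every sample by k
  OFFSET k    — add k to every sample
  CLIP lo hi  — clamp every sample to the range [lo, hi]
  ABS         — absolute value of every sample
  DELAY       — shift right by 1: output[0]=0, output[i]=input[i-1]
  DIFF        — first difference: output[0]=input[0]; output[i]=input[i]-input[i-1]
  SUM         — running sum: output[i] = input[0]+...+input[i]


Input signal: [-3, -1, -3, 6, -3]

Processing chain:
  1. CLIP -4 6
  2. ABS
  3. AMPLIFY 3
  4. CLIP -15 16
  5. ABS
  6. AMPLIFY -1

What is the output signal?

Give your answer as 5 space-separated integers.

Answer: -9 -3 -9 -16 -9

Derivation:
Input: [-3, -1, -3, 6, -3]
Stage 1 (CLIP -4 6): clip(-3,-4,6)=-3, clip(-1,-4,6)=-1, clip(-3,-4,6)=-3, clip(6,-4,6)=6, clip(-3,-4,6)=-3 -> [-3, -1, -3, 6, -3]
Stage 2 (ABS): |-3|=3, |-1|=1, |-3|=3, |6|=6, |-3|=3 -> [3, 1, 3, 6, 3]
Stage 3 (AMPLIFY 3): 3*3=9, 1*3=3, 3*3=9, 6*3=18, 3*3=9 -> [9, 3, 9, 18, 9]
Stage 4 (CLIP -15 16): clip(9,-15,16)=9, clip(3,-15,16)=3, clip(9,-15,16)=9, clip(18,-15,16)=16, clip(9,-15,16)=9 -> [9, 3, 9, 16, 9]
Stage 5 (ABS): |9|=9, |3|=3, |9|=9, |16|=16, |9|=9 -> [9, 3, 9, 16, 9]
Stage 6 (AMPLIFY -1): 9*-1=-9, 3*-1=-3, 9*-1=-9, 16*-1=-16, 9*-1=-9 -> [-9, -3, -9, -16, -9]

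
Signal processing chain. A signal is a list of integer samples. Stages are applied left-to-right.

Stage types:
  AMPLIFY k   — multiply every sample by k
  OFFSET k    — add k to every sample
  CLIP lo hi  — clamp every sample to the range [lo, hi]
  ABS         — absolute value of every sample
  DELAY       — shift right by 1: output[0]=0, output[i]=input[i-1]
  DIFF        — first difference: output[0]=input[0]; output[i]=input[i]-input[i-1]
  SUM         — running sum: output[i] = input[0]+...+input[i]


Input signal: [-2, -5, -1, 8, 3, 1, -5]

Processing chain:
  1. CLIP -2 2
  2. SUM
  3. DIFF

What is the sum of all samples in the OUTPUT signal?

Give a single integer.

Answer: -2

Derivation:
Input: [-2, -5, -1, 8, 3, 1, -5]
Stage 1 (CLIP -2 2): clip(-2,-2,2)=-2, clip(-5,-2,2)=-2, clip(-1,-2,2)=-1, clip(8,-2,2)=2, clip(3,-2,2)=2, clip(1,-2,2)=1, clip(-5,-2,2)=-2 -> [-2, -2, -1, 2, 2, 1, -2]
Stage 2 (SUM): sum[0..0]=-2, sum[0..1]=-4, sum[0..2]=-5, sum[0..3]=-3, sum[0..4]=-1, sum[0..5]=0, sum[0..6]=-2 -> [-2, -4, -5, -3, -1, 0, -2]
Stage 3 (DIFF): s[0]=-2, -4--2=-2, -5--4=-1, -3--5=2, -1--3=2, 0--1=1, -2-0=-2 -> [-2, -2, -1, 2, 2, 1, -2]
Output sum: -2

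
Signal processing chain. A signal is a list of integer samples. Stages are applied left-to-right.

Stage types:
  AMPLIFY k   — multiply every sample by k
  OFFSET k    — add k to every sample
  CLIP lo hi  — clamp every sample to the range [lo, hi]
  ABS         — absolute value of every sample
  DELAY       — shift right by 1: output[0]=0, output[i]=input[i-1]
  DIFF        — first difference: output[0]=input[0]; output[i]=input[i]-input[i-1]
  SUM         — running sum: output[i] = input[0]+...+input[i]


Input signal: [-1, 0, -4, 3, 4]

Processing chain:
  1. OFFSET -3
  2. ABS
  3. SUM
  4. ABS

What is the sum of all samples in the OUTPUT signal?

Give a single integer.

Input: [-1, 0, -4, 3, 4]
Stage 1 (OFFSET -3): -1+-3=-4, 0+-3=-3, -4+-3=-7, 3+-3=0, 4+-3=1 -> [-4, -3, -7, 0, 1]
Stage 2 (ABS): |-4|=4, |-3|=3, |-7|=7, |0|=0, |1|=1 -> [4, 3, 7, 0, 1]
Stage 3 (SUM): sum[0..0]=4, sum[0..1]=7, sum[0..2]=14, sum[0..3]=14, sum[0..4]=15 -> [4, 7, 14, 14, 15]
Stage 4 (ABS): |4|=4, |7|=7, |14|=14, |14|=14, |15|=15 -> [4, 7, 14, 14, 15]
Output sum: 54

Answer: 54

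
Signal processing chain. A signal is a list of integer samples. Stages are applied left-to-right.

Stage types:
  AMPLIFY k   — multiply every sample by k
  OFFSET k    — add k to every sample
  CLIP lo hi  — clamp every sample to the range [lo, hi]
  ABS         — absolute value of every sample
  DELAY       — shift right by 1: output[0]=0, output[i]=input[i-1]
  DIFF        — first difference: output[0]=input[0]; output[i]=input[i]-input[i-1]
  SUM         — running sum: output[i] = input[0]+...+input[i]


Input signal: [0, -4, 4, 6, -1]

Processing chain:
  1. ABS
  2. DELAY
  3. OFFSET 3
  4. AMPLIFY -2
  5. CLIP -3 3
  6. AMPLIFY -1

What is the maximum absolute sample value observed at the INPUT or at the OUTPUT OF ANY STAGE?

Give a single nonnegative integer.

Answer: 18

Derivation:
Input: [0, -4, 4, 6, -1] (max |s|=6)
Stage 1 (ABS): |0|=0, |-4|=4, |4|=4, |6|=6, |-1|=1 -> [0, 4, 4, 6, 1] (max |s|=6)
Stage 2 (DELAY): [0, 0, 4, 4, 6] = [0, 0, 4, 4, 6] -> [0, 0, 4, 4, 6] (max |s|=6)
Stage 3 (OFFSET 3): 0+3=3, 0+3=3, 4+3=7, 4+3=7, 6+3=9 -> [3, 3, 7, 7, 9] (max |s|=9)
Stage 4 (AMPLIFY -2): 3*-2=-6, 3*-2=-6, 7*-2=-14, 7*-2=-14, 9*-2=-18 -> [-6, -6, -14, -14, -18] (max |s|=18)
Stage 5 (CLIP -3 3): clip(-6,-3,3)=-3, clip(-6,-3,3)=-3, clip(-14,-3,3)=-3, clip(-14,-3,3)=-3, clip(-18,-3,3)=-3 -> [-3, -3, -3, -3, -3] (max |s|=3)
Stage 6 (AMPLIFY -1): -3*-1=3, -3*-1=3, -3*-1=3, -3*-1=3, -3*-1=3 -> [3, 3, 3, 3, 3] (max |s|=3)
Overall max amplitude: 18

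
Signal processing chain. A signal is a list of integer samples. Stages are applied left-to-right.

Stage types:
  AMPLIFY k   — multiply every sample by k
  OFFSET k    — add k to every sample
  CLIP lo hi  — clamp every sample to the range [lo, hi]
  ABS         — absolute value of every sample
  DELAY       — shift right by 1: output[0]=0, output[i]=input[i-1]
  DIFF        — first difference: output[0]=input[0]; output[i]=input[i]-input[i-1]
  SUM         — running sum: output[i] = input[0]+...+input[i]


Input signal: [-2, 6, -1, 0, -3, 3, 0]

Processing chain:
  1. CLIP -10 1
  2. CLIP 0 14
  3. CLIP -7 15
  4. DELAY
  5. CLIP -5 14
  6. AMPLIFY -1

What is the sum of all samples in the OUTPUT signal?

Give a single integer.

Input: [-2, 6, -1, 0, -3, 3, 0]
Stage 1 (CLIP -10 1): clip(-2,-10,1)=-2, clip(6,-10,1)=1, clip(-1,-10,1)=-1, clip(0,-10,1)=0, clip(-3,-10,1)=-3, clip(3,-10,1)=1, clip(0,-10,1)=0 -> [-2, 1, -1, 0, -3, 1, 0]
Stage 2 (CLIP 0 14): clip(-2,0,14)=0, clip(1,0,14)=1, clip(-1,0,14)=0, clip(0,0,14)=0, clip(-3,0,14)=0, clip(1,0,14)=1, clip(0,0,14)=0 -> [0, 1, 0, 0, 0, 1, 0]
Stage 3 (CLIP -7 15): clip(0,-7,15)=0, clip(1,-7,15)=1, clip(0,-7,15)=0, clip(0,-7,15)=0, clip(0,-7,15)=0, clip(1,-7,15)=1, clip(0,-7,15)=0 -> [0, 1, 0, 0, 0, 1, 0]
Stage 4 (DELAY): [0, 0, 1, 0, 0, 0, 1] = [0, 0, 1, 0, 0, 0, 1] -> [0, 0, 1, 0, 0, 0, 1]
Stage 5 (CLIP -5 14): clip(0,-5,14)=0, clip(0,-5,14)=0, clip(1,-5,14)=1, clip(0,-5,14)=0, clip(0,-5,14)=0, clip(0,-5,14)=0, clip(1,-5,14)=1 -> [0, 0, 1, 0, 0, 0, 1]
Stage 6 (AMPLIFY -1): 0*-1=0, 0*-1=0, 1*-1=-1, 0*-1=0, 0*-1=0, 0*-1=0, 1*-1=-1 -> [0, 0, -1, 0, 0, 0, -1]
Output sum: -2

Answer: -2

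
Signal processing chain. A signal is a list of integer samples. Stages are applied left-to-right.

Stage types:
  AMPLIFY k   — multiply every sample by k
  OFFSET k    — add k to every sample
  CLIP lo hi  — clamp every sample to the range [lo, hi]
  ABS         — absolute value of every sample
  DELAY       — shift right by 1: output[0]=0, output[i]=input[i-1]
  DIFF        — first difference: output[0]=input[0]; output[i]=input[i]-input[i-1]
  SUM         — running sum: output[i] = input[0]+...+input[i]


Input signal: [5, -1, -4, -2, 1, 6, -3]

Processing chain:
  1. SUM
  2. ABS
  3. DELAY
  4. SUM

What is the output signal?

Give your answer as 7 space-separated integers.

Answer: 0 5 9 9 11 12 17

Derivation:
Input: [5, -1, -4, -2, 1, 6, -3]
Stage 1 (SUM): sum[0..0]=5, sum[0..1]=4, sum[0..2]=0, sum[0..3]=-2, sum[0..4]=-1, sum[0..5]=5, sum[0..6]=2 -> [5, 4, 0, -2, -1, 5, 2]
Stage 2 (ABS): |5|=5, |4|=4, |0|=0, |-2|=2, |-1|=1, |5|=5, |2|=2 -> [5, 4, 0, 2, 1, 5, 2]
Stage 3 (DELAY): [0, 5, 4, 0, 2, 1, 5] = [0, 5, 4, 0, 2, 1, 5] -> [0, 5, 4, 0, 2, 1, 5]
Stage 4 (SUM): sum[0..0]=0, sum[0..1]=5, sum[0..2]=9, sum[0..3]=9, sum[0..4]=11, sum[0..5]=12, sum[0..6]=17 -> [0, 5, 9, 9, 11, 12, 17]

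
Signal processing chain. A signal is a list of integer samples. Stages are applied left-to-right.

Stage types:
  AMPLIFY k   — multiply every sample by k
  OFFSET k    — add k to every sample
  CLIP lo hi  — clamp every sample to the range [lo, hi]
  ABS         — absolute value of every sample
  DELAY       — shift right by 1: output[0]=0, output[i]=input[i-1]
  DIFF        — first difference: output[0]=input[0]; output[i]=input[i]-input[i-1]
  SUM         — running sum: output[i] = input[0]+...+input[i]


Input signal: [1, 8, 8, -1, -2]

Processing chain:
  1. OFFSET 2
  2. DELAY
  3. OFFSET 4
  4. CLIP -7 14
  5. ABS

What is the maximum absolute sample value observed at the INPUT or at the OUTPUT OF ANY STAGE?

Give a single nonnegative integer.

Answer: 14

Derivation:
Input: [1, 8, 8, -1, -2] (max |s|=8)
Stage 1 (OFFSET 2): 1+2=3, 8+2=10, 8+2=10, -1+2=1, -2+2=0 -> [3, 10, 10, 1, 0] (max |s|=10)
Stage 2 (DELAY): [0, 3, 10, 10, 1] = [0, 3, 10, 10, 1] -> [0, 3, 10, 10, 1] (max |s|=10)
Stage 3 (OFFSET 4): 0+4=4, 3+4=7, 10+4=14, 10+4=14, 1+4=5 -> [4, 7, 14, 14, 5] (max |s|=14)
Stage 4 (CLIP -7 14): clip(4,-7,14)=4, clip(7,-7,14)=7, clip(14,-7,14)=14, clip(14,-7,14)=14, clip(5,-7,14)=5 -> [4, 7, 14, 14, 5] (max |s|=14)
Stage 5 (ABS): |4|=4, |7|=7, |14|=14, |14|=14, |5|=5 -> [4, 7, 14, 14, 5] (max |s|=14)
Overall max amplitude: 14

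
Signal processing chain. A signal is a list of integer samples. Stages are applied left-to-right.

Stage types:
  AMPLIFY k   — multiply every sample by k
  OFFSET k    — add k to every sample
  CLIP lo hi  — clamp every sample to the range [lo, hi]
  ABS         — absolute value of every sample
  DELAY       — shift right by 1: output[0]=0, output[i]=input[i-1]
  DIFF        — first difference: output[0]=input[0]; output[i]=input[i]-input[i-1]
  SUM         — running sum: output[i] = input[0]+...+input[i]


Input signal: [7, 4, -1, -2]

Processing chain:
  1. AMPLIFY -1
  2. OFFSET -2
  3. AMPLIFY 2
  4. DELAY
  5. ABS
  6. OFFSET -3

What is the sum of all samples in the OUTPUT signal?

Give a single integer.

Input: [7, 4, -1, -2]
Stage 1 (AMPLIFY -1): 7*-1=-7, 4*-1=-4, -1*-1=1, -2*-1=2 -> [-7, -4, 1, 2]
Stage 2 (OFFSET -2): -7+-2=-9, -4+-2=-6, 1+-2=-1, 2+-2=0 -> [-9, -6, -1, 0]
Stage 3 (AMPLIFY 2): -9*2=-18, -6*2=-12, -1*2=-2, 0*2=0 -> [-18, -12, -2, 0]
Stage 4 (DELAY): [0, -18, -12, -2] = [0, -18, -12, -2] -> [0, -18, -12, -2]
Stage 5 (ABS): |0|=0, |-18|=18, |-12|=12, |-2|=2 -> [0, 18, 12, 2]
Stage 6 (OFFSET -3): 0+-3=-3, 18+-3=15, 12+-3=9, 2+-3=-1 -> [-3, 15, 9, -1]
Output sum: 20

Answer: 20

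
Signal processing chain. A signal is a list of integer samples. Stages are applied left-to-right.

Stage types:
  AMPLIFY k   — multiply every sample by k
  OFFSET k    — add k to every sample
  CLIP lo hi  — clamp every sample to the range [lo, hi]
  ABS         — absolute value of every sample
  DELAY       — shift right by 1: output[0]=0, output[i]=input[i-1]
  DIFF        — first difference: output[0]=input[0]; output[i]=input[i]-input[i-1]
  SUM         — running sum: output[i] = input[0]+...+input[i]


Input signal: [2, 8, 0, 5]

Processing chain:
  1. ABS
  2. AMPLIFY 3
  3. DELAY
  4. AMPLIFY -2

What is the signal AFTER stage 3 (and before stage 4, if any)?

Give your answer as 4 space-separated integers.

Input: [2, 8, 0, 5]
Stage 1 (ABS): |2|=2, |8|=8, |0|=0, |5|=5 -> [2, 8, 0, 5]
Stage 2 (AMPLIFY 3): 2*3=6, 8*3=24, 0*3=0, 5*3=15 -> [6, 24, 0, 15]
Stage 3 (DELAY): [0, 6, 24, 0] = [0, 6, 24, 0] -> [0, 6, 24, 0]

Answer: 0 6 24 0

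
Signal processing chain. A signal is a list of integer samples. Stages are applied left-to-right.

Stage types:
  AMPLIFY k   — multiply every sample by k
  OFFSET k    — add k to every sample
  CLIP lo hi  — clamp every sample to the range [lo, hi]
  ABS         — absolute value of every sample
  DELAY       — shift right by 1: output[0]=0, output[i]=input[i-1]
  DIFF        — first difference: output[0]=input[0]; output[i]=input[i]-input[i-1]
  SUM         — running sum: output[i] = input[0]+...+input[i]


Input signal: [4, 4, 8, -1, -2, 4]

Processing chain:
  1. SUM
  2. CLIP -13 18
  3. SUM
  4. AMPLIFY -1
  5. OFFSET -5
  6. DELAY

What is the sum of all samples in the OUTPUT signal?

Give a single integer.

Input: [4, 4, 8, -1, -2, 4]
Stage 1 (SUM): sum[0..0]=4, sum[0..1]=8, sum[0..2]=16, sum[0..3]=15, sum[0..4]=13, sum[0..5]=17 -> [4, 8, 16, 15, 13, 17]
Stage 2 (CLIP -13 18): clip(4,-13,18)=4, clip(8,-13,18)=8, clip(16,-13,18)=16, clip(15,-13,18)=15, clip(13,-13,18)=13, clip(17,-13,18)=17 -> [4, 8, 16, 15, 13, 17]
Stage 3 (SUM): sum[0..0]=4, sum[0..1]=12, sum[0..2]=28, sum[0..3]=43, sum[0..4]=56, sum[0..5]=73 -> [4, 12, 28, 43, 56, 73]
Stage 4 (AMPLIFY -1): 4*-1=-4, 12*-1=-12, 28*-1=-28, 43*-1=-43, 56*-1=-56, 73*-1=-73 -> [-4, -12, -28, -43, -56, -73]
Stage 5 (OFFSET -5): -4+-5=-9, -12+-5=-17, -28+-5=-33, -43+-5=-48, -56+-5=-61, -73+-5=-78 -> [-9, -17, -33, -48, -61, -78]
Stage 6 (DELAY): [0, -9, -17, -33, -48, -61] = [0, -9, -17, -33, -48, -61] -> [0, -9, -17, -33, -48, -61]
Output sum: -168

Answer: -168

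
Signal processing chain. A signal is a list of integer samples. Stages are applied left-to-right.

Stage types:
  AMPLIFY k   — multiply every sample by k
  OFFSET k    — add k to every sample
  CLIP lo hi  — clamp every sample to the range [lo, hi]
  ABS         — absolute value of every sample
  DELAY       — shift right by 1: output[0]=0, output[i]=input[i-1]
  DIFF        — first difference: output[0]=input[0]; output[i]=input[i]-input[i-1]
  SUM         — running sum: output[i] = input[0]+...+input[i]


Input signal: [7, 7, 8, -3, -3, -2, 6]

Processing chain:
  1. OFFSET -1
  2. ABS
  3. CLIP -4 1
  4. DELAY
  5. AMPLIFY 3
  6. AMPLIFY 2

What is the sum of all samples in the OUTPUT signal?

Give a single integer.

Input: [7, 7, 8, -3, -3, -2, 6]
Stage 1 (OFFSET -1): 7+-1=6, 7+-1=6, 8+-1=7, -3+-1=-4, -3+-1=-4, -2+-1=-3, 6+-1=5 -> [6, 6, 7, -4, -4, -3, 5]
Stage 2 (ABS): |6|=6, |6|=6, |7|=7, |-4|=4, |-4|=4, |-3|=3, |5|=5 -> [6, 6, 7, 4, 4, 3, 5]
Stage 3 (CLIP -4 1): clip(6,-4,1)=1, clip(6,-4,1)=1, clip(7,-4,1)=1, clip(4,-4,1)=1, clip(4,-4,1)=1, clip(3,-4,1)=1, clip(5,-4,1)=1 -> [1, 1, 1, 1, 1, 1, 1]
Stage 4 (DELAY): [0, 1, 1, 1, 1, 1, 1] = [0, 1, 1, 1, 1, 1, 1] -> [0, 1, 1, 1, 1, 1, 1]
Stage 5 (AMPLIFY 3): 0*3=0, 1*3=3, 1*3=3, 1*3=3, 1*3=3, 1*3=3, 1*3=3 -> [0, 3, 3, 3, 3, 3, 3]
Stage 6 (AMPLIFY 2): 0*2=0, 3*2=6, 3*2=6, 3*2=6, 3*2=6, 3*2=6, 3*2=6 -> [0, 6, 6, 6, 6, 6, 6]
Output sum: 36

Answer: 36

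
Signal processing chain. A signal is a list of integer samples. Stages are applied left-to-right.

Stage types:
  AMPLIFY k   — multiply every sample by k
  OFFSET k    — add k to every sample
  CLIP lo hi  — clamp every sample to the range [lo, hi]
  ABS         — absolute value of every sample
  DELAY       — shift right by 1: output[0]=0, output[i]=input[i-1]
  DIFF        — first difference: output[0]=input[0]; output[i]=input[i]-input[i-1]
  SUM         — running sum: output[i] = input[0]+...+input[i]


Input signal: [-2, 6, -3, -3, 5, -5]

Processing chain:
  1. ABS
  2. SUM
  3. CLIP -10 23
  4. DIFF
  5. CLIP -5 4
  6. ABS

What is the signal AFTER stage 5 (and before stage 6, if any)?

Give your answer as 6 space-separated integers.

Input: [-2, 6, -3, -3, 5, -5]
Stage 1 (ABS): |-2|=2, |6|=6, |-3|=3, |-3|=3, |5|=5, |-5|=5 -> [2, 6, 3, 3, 5, 5]
Stage 2 (SUM): sum[0..0]=2, sum[0..1]=8, sum[0..2]=11, sum[0..3]=14, sum[0..4]=19, sum[0..5]=24 -> [2, 8, 11, 14, 19, 24]
Stage 3 (CLIP -10 23): clip(2,-10,23)=2, clip(8,-10,23)=8, clip(11,-10,23)=11, clip(14,-10,23)=14, clip(19,-10,23)=19, clip(24,-10,23)=23 -> [2, 8, 11, 14, 19, 23]
Stage 4 (DIFF): s[0]=2, 8-2=6, 11-8=3, 14-11=3, 19-14=5, 23-19=4 -> [2, 6, 3, 3, 5, 4]
Stage 5 (CLIP -5 4): clip(2,-5,4)=2, clip(6,-5,4)=4, clip(3,-5,4)=3, clip(3,-5,4)=3, clip(5,-5,4)=4, clip(4,-5,4)=4 -> [2, 4, 3, 3, 4, 4]

Answer: 2 4 3 3 4 4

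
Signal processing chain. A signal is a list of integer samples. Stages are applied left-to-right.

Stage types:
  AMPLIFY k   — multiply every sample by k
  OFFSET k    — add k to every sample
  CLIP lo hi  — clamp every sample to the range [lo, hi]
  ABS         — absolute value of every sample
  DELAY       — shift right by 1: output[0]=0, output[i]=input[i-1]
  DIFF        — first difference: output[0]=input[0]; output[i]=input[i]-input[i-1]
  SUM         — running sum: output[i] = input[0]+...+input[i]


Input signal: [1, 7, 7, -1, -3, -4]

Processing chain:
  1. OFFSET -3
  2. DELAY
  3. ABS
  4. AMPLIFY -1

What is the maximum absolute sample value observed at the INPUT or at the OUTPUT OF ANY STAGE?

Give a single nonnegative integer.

Answer: 7

Derivation:
Input: [1, 7, 7, -1, -3, -4] (max |s|=7)
Stage 1 (OFFSET -3): 1+-3=-2, 7+-3=4, 7+-3=4, -1+-3=-4, -3+-3=-6, -4+-3=-7 -> [-2, 4, 4, -4, -6, -7] (max |s|=7)
Stage 2 (DELAY): [0, -2, 4, 4, -4, -6] = [0, -2, 4, 4, -4, -6] -> [0, -2, 4, 4, -4, -6] (max |s|=6)
Stage 3 (ABS): |0|=0, |-2|=2, |4|=4, |4|=4, |-4|=4, |-6|=6 -> [0, 2, 4, 4, 4, 6] (max |s|=6)
Stage 4 (AMPLIFY -1): 0*-1=0, 2*-1=-2, 4*-1=-4, 4*-1=-4, 4*-1=-4, 6*-1=-6 -> [0, -2, -4, -4, -4, -6] (max |s|=6)
Overall max amplitude: 7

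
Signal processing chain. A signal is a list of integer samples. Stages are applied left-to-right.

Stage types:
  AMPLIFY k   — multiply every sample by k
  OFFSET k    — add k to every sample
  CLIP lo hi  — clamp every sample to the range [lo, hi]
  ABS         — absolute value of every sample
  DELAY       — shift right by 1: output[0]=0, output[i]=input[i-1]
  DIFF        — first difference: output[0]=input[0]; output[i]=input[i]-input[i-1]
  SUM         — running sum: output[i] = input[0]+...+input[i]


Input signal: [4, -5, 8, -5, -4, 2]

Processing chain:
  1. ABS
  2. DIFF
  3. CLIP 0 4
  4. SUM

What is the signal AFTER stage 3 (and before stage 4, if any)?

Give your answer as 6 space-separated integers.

Answer: 4 1 3 0 0 0

Derivation:
Input: [4, -5, 8, -5, -4, 2]
Stage 1 (ABS): |4|=4, |-5|=5, |8|=8, |-5|=5, |-4|=4, |2|=2 -> [4, 5, 8, 5, 4, 2]
Stage 2 (DIFF): s[0]=4, 5-4=1, 8-5=3, 5-8=-3, 4-5=-1, 2-4=-2 -> [4, 1, 3, -3, -1, -2]
Stage 3 (CLIP 0 4): clip(4,0,4)=4, clip(1,0,4)=1, clip(3,0,4)=3, clip(-3,0,4)=0, clip(-1,0,4)=0, clip(-2,0,4)=0 -> [4, 1, 3, 0, 0, 0]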